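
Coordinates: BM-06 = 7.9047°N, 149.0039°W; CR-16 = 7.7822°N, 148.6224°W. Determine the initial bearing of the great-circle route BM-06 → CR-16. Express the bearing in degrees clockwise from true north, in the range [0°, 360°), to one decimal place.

107.9°

Δλ = 0.3815°
y = sin Δλ · cos φ₂ = 0.006597
x = cos φ₁ sin φ₂ − sin φ₁ cos φ₂ cos Δλ = -0.002135
θ = atan2(y, x) = 107.9331° → 107.9331° (mod 360°)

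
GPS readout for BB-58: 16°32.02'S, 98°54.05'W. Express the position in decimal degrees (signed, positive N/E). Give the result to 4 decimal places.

-16.5337°, -98.9008°

lat: 16.5337° S → -16.5337°
lon: 98.9008° W → -98.9008°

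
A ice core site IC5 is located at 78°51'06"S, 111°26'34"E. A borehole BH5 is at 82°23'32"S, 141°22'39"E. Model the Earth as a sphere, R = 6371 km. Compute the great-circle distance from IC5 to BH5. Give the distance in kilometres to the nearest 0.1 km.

657.7 km

IC5: φ = -78.85167°, λ = +111.44278°
BH5: φ = -82.39222°, λ = +141.37750°
Δφ = -3.5406°,  Δλ = 29.9347°
a = sin²(Δφ/2) + cos φ₁ cos φ₂ sin²(Δλ/2) = 0.002662
c = 2·arcsin(√a) = 0.103231 rad = 5.9147°
d = R·c = 6371 × 0.103231 = 657.7 km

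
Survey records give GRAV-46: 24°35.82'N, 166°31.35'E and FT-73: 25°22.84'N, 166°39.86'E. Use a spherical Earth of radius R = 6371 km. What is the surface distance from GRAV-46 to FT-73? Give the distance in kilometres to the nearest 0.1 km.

GRAV-46: φ = +24.59700°, λ = +166.52250°
FT-73: φ = +25.38067°, λ = +166.66433°
Δφ = 0.7837°,  Δλ = 0.1418°
a = sin²(Δφ/2) + cos φ₁ cos φ₂ sin²(Δλ/2) = 0.000048
c = 2·arcsin(√a) = 0.013860 rad = 0.7941°
d = R·c = 6371 × 0.013860 = 88.3 km

88.3 km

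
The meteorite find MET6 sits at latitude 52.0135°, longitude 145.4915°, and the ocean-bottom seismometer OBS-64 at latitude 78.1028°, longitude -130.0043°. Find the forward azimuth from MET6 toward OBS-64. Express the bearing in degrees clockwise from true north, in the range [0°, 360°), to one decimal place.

19.3°

Δλ = 84.5042°
y = sin Δλ · cos φ₂ = 0.205209
x = cos φ₁ sin φ₂ − sin φ₁ cos φ₂ cos Δλ = 0.586693
θ = atan2(y, x) = 19.2784° → 19.2784° (mod 360°)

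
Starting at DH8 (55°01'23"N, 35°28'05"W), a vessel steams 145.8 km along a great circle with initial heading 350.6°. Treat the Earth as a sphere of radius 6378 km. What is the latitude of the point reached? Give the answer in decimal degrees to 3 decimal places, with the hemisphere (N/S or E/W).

56.315°N

DH8: φ = +55.02306°, λ = -35.46806°
δ = d/R = 145.8/6378 = 0.022860 rad
φ₂ = arcsin(sin φ₁ cos δ + cos φ₁ sin δ cos θ)
   = arcsin(0.81938·0.99974 + 0.57325·0.02286·0.98657) = 56.31465°
λ₂ = λ₁ + atan2(sin θ sin δ cos φ₁, cos δ − sin φ₁ sin φ₂) = -35.85372°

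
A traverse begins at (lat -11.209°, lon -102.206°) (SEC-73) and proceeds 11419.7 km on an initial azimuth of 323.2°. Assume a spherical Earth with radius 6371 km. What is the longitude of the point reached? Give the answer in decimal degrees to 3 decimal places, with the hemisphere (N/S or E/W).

δ = d/R = 11419.7/6371 = 1.792450 rad
φ₂ = arcsin(sin φ₁ cos δ + cos φ₁ sin δ cos θ)
   = arcsin(-0.19439·-0.21984 + 0.98092·0.97554·0.80073) = 53.99601°
λ₂ = λ₁ + atan2(sin θ sin δ cos φ₁, cos δ − sin φ₁ sin φ₂) = 161.56279°

161.563°E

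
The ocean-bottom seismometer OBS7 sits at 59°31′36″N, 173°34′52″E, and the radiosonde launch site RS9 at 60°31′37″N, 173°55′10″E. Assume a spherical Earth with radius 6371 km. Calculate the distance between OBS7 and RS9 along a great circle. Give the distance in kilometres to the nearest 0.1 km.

112.8 km

OBS7: φ = +59.52667°, λ = +173.58111°
RS9: φ = +60.52694°, λ = +173.91944°
Δφ = 1.0003°,  Δλ = 0.3383°
a = sin²(Δφ/2) + cos φ₁ cos φ₂ sin²(Δλ/2) = 0.000078
c = 2·arcsin(√a) = 0.017706 rad = 1.0145°
d = R·c = 6371 × 0.017706 = 112.8 km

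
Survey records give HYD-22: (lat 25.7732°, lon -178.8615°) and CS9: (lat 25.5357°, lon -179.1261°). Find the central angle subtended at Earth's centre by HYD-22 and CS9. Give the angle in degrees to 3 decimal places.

0.337°

Δφ = -0.2375°,  Δλ = -0.2646°
a = sin²(Δφ/2) + cos φ₁ cos φ₂ sin²(Δλ/2) = 0.000009
c = 2·arcsin(√a) = 0.005875 rad = 0.3366°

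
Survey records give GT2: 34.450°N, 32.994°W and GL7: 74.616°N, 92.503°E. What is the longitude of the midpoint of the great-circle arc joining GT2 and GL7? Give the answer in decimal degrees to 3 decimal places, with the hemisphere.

15.141°W

Bx = cos φ₂ cos Δλ = -0.154042,  By = cos φ₂ sin Δλ = 0.215982
φₘ = atan2(sin φ₁ + sin φ₂, √((cos φ₁ + Bx)² + By²)) = 65.27381°
λₘ = λ₁ + atan2(By, cos φ₁ + Bx) = -15.14111°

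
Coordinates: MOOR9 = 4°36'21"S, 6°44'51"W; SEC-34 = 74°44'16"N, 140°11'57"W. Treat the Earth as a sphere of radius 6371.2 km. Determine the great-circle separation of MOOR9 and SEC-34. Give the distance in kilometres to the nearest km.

MOOR9: φ = -4.60583°, λ = -6.74750°
SEC-34: φ = +74.73778°, λ = -140.19917°
Δφ = 79.3436°,  Δλ = -133.4517°
a = sin²(Δφ/2) + cos φ₁ cos φ₂ sin²(Δλ/2) = 0.628961
c = 2·arcsin(√a) = 1.831668 rad = 104.9469°
d = R·c = 6371.2 × 1.831668 = 11669.9 km

11670 km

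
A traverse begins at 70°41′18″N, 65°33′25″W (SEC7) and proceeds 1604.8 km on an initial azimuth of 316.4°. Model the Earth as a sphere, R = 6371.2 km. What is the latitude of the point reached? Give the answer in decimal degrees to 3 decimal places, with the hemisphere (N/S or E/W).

76.816°N

SEC7: φ = +70.68833°, λ = -65.55694°
δ = d/R = 1604.8/6371.2 = 0.251883 rad
φ₂ = arcsin(sin φ₁ cos δ + cos φ₁ sin δ cos θ)
   = arcsin(0.94373·0.96844 + 0.33071·0.24923·0.72417) = 76.81563°
λ₂ = λ₁ + atan2(sin θ sin δ cos φ₁, cos δ − sin φ₁ sin φ₂) = -114.45547°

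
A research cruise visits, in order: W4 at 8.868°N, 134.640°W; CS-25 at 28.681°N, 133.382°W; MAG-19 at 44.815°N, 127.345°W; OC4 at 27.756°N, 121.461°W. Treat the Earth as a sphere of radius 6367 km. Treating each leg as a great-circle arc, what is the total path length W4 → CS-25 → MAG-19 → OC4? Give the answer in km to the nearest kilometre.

W4→CS-25: c = 0.346418 rad, d = 2205.64 km
CS-25→MAG-19: c = 0.293756 rad, d = 1870.35 km
MAG-19→OC4: c = 0.308810 rad, d = 1966.20 km
Total = 2205.64 + 1870.35 + 1966.20 = 6042.19 km

6042 km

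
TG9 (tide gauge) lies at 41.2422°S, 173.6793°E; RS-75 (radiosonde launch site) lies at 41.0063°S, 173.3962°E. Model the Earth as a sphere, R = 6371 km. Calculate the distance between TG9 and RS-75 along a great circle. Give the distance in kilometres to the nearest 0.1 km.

Δφ = 0.2359°,  Δλ = -0.2831°
a = sin²(Δφ/2) + cos φ₁ cos φ₂ sin²(Δλ/2) = 0.000008
c = 2·arcsin(√a) = 0.005550 rad = 0.3180°
d = R·c = 6371 × 0.005550 = 35.4 km

35.4 km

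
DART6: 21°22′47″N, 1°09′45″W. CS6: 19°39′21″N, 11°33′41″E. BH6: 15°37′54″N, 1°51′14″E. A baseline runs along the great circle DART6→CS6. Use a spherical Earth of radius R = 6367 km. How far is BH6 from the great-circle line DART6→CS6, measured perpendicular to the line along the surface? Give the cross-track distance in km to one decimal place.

598.5 km

DART6: φ = +21.37972°, λ = -1.16250°
CS6: φ = +19.65583°, λ = +11.56139°
BH6: φ = +15.63167°, λ = +1.85389°
δ₁₃ = central angle DART6→BH6 = 0.112045 rad  (haversine)
θ₁₃ = bearing DART6→BH6 = 153.049°,  θ₁₂ = bearing DART6→CS6 = 95.960°
dₓₜ = R·arcsin(sin δ₁₃ · sin(θ₁₃ − θ₁₂)) = 6367·arcsin(0.11181·sin(57.090°)) = 598.538 km
|dₓₜ| = 598.538 km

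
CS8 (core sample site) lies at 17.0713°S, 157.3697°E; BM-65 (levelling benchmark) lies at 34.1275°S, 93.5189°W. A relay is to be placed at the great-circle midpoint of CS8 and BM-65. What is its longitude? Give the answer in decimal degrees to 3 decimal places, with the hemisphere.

153.838°W

Bx = cos φ₂ cos Δλ = -0.271024,  By = cos φ₂ sin Δλ = 0.782166
φₘ = atan2(sin φ₁ + sin φ₂, √((cos φ₁ + Bx)² + By²)) = -39.42009°
λₘ = λ₁ + atan2(By, cos φ₁ + Bx) = -153.83783°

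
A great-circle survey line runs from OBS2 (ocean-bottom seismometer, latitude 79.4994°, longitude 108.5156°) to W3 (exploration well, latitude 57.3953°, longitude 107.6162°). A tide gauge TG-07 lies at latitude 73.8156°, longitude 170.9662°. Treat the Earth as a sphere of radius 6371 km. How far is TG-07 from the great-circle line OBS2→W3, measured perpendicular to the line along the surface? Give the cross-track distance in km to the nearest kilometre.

δ₁₃ = central angle OBS2→TG-07 = 0.254534 rad  (haversine)
θ₁₃ = bearing OBS2→TG-07 = 78.949°,  θ₁₂ = bearing OBS2→W3 = 181.288°
dₓₜ = R·arcsin(sin δ₁₃ · sin(θ₁₃ − θ₁₂)) = 6371·arcsin(0.25179·sin(-102.339°)) = -1583.375 km
|dₓₜ| = 1583.375 km

1583 km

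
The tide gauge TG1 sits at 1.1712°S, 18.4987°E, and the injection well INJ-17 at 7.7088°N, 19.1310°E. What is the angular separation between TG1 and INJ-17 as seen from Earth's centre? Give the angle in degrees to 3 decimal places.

Δφ = 8.8800°,  Δλ = 0.6323°
a = sin²(Δφ/2) + cos φ₁ cos φ₂ sin²(Δλ/2) = 0.006023
c = 2·arcsin(√a) = 0.155376 rad = 8.9024°

8.902°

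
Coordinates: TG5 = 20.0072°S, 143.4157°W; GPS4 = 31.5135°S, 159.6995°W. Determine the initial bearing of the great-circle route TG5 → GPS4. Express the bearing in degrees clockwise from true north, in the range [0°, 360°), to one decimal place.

Δλ = -16.2838°
y = sin Δλ · cos φ₂ = -0.239042
x = cos φ₁ sin φ₂ − sin φ₁ cos φ₂ cos Δλ = -0.211176
θ = atan2(y, x) = -131.4583° → 228.5417° (mod 360°)

228.5°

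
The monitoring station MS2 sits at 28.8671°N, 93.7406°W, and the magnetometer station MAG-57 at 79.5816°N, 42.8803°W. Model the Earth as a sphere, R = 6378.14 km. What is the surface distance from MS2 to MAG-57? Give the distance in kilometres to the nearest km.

Δφ = 50.7145°,  Δλ = 50.8603°
a = sin²(Δφ/2) + cos φ₁ cos φ₂ sin²(Δλ/2) = 0.212609
c = 2·arcsin(√a) = 0.958458 rad = 54.9156°
d = R·c = 6378.14 × 0.958458 = 6113.2 km

6113 km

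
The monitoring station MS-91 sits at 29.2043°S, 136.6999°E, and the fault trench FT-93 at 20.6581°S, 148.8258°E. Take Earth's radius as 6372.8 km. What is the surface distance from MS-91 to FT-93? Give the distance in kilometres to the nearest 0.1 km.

Δφ = 8.5462°,  Δλ = 12.1259°
a = sin²(Δφ/2) + cos φ₁ cos φ₂ sin²(Δλ/2) = 0.014663
c = 2·arcsin(√a) = 0.242781 rad = 13.9103°
d = R·c = 6372.8 × 0.242781 = 1547.2 km

1547.2 km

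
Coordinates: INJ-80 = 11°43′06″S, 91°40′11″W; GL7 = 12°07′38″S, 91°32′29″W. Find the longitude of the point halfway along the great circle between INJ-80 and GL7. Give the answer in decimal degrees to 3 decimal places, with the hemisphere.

91.606°W

INJ-80: φ = -11.71833°, λ = -91.66972°
GL7: φ = -12.12722°, λ = -91.54139°
Bx = cos φ₂ cos Δλ = 0.977681,  By = cos φ₂ sin Δλ = 0.002190
φₘ = atan2(sin φ₁ + sin φ₂, √((cos φ₁ + Bx)² + By²)) = -11.92279°
λₘ = λ₁ + atan2(By, cos φ₁ + Bx) = -91.60560°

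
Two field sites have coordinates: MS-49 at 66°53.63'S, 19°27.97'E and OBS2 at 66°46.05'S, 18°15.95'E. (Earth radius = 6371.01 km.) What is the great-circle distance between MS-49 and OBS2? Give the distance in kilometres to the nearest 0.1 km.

54.4 km

MS-49: φ = -66.89383°, λ = +19.46617°
OBS2: φ = -66.76750°, λ = +18.26583°
Δφ = 0.1263°,  Δλ = -1.2003°
a = sin²(Δφ/2) + cos φ₁ cos φ₂ sin²(Δλ/2) = 0.000018
c = 2·arcsin(√a) = 0.008532 rad = 0.4889°
d = R·c = 6371.01 × 0.008532 = 54.4 km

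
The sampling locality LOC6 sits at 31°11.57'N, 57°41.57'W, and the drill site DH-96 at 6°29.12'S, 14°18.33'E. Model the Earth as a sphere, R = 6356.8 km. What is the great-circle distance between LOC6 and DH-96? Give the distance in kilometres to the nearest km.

LOC6: φ = +31.19283°, λ = -57.69283°
DH-96: φ = -6.48533°, λ = +14.30550°
Δφ = -37.6782°,  Δλ = 71.9983°
a = sin²(Δφ/2) + cos φ₁ cos φ₂ sin²(Δλ/2) = 0.397912
c = 2·arcsin(√a) = 1.365175 rad = 78.2188°
d = R·c = 6356.8 × 1.365175 = 8678.1 km

8678 km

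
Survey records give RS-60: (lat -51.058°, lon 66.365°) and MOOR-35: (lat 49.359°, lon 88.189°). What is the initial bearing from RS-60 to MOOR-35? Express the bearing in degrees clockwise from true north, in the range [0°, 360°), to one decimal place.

Δλ = 21.8240°
y = sin Δλ · cos φ₂ = 0.242132
x = cos φ₁ sin φ₂ − sin φ₁ cos φ₂ cos Δλ = 0.947211
θ = atan2(y, x) = 14.3392° → 14.3392° (mod 360°)

14.3°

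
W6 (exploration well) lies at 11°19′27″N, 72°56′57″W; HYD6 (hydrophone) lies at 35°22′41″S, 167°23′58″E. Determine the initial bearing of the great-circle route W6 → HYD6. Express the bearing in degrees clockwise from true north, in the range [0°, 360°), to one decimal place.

W6: φ = +11.32417°, λ = -72.94917°
HYD6: φ = -35.37806°, λ = +167.39944°
Δλ = -119.6514°
y = sin Δλ · cos φ₂ = -0.708581
x = cos φ₁ sin φ₂ − sin φ₁ cos φ₂ cos Δλ = -0.488492
θ = atan2(y, x) = -124.5822° → 235.4178° (mod 360°)

235.4°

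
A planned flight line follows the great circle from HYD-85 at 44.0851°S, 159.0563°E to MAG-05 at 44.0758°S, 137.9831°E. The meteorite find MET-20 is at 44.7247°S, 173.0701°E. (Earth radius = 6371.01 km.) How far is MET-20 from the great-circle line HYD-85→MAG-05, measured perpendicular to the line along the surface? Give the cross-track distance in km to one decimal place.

δ₁₃ = central angle HYD-85→MET-20 = 0.174875 rad  (haversine)
θ₁₃ = bearing HYD-85→MET-20 = 98.553°,  θ₁₂ = bearing HYD-85→MAG-05 = 262.662°
dₓₜ = R·arcsin(sin δ₁₃ · sin(θ₁₃ − θ₁₂)) = 6371.01·arcsin(0.17399·sin(-164.109°)) = -303.614 km
|dₓₜ| = 303.614 km

303.6 km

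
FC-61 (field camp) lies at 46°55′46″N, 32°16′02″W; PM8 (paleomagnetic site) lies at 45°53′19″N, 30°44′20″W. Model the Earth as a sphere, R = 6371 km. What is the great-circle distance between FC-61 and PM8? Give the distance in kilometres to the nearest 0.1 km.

164.7 km

FC-61: φ = +46.92944°, λ = -32.26722°
PM8: φ = +45.88861°, λ = -30.73889°
Δφ = -1.0408°,  Δλ = 1.5283°
a = sin²(Δφ/2) + cos φ₁ cos φ₂ sin²(Δλ/2) = 0.000167
c = 2·arcsin(√a) = 0.025850 rad = 1.4811°
d = R·c = 6371 × 0.025850 = 164.7 km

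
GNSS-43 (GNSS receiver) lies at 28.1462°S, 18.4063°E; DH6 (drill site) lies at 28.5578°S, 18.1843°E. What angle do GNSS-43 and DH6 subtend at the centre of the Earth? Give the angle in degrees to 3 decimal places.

Δφ = -0.4116°,  Δλ = -0.2220°
a = sin²(Δφ/2) + cos φ₁ cos φ₂ sin²(Δλ/2) = 0.000016
c = 2·arcsin(√a) = 0.007952 rad = 0.4556°

0.456°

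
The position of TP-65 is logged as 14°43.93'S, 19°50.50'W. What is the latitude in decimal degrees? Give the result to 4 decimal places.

14.7322°S

14° + 43.93′/60 = 14 + 0.73217 = 14.7322°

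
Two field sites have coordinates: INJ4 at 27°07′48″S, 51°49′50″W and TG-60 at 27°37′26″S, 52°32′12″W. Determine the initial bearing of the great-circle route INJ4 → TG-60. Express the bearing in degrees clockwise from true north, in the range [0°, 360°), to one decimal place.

INJ4: φ = -27.13000°, λ = -51.83056°
TG-60: φ = -27.62389°, λ = -52.53667°
Δλ = -0.7061°
y = sin Δλ · cos φ₂ = -0.010919
x = cos φ₁ sin φ₂ − sin φ₁ cos φ₂ cos Δλ = -0.008651
θ = atan2(y, x) = -128.3883° → 231.6117° (mod 360°)

231.6°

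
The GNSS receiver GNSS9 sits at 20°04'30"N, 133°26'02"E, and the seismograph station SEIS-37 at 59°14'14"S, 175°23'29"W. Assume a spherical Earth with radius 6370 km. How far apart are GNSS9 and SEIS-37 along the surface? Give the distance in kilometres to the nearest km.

GNSS9: φ = +20.07500°, λ = +133.43389°
SEIS-37: φ = -59.23722°, λ = -175.39139°
Δφ = -79.3122°,  Δλ = 51.1747°
a = sin²(Δφ/2) + cos φ₁ cos φ₂ sin²(Δλ/2) = 0.496880
c = 2·arcsin(√a) = 1.564557 rad = 89.6425°
d = R·c = 6370 × 1.564557 = 9966.2 km

9966 km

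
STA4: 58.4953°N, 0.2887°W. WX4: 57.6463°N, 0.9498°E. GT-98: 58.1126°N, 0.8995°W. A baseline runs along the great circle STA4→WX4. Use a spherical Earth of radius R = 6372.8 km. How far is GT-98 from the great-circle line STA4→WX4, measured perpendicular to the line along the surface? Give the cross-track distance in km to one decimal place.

54.4 km

δ₁₃ = central angle STA4→GT-98 = 0.008717 rad  (haversine)
θ₁₃ = bearing STA4→GT-98 = 220.242°,  θ₁₂ = bearing STA4→WX4 = 141.823°
dₓₜ = R·arcsin(sin δ₁₃ · sin(θ₁₃ − θ₁₂)) = 6372.8·arcsin(0.00872·sin(78.420°)) = 54.421 km
|dₓₜ| = 54.421 km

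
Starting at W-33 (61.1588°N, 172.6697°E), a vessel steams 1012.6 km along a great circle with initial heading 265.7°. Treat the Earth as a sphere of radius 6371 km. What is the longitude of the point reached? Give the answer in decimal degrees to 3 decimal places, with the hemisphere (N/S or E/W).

154.703°E

δ = d/R = 1012.6/6371 = 0.158939 rad
φ₂ = arcsin(sin φ₁ cos δ + cos φ₁ sin δ cos θ)
   = arcsin(0.87596·0.98740 + 0.48238·0.15827·-0.07498) = 59.22630°
λ₂ = λ₁ + atan2(sin θ sin δ cos φ₁, cos δ − sin φ₁ sin φ₂) = 154.70302°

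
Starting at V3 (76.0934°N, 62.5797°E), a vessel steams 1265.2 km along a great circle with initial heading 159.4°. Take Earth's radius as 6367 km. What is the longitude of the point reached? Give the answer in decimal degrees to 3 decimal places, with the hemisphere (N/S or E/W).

δ = d/R = 1265.2/6367 = 0.198712 rad
φ₂ = arcsin(sin φ₁ cos δ + cos φ₁ sin δ cos θ)
   = arcsin(0.97069·0.98032 + 0.24034·0.19741·-0.93606) = 65.11798°
λ₂ = λ₁ + atan2(sin θ sin δ cos φ₁, cos δ − sin φ₁ sin φ₂) = 72.08136°

72.081°E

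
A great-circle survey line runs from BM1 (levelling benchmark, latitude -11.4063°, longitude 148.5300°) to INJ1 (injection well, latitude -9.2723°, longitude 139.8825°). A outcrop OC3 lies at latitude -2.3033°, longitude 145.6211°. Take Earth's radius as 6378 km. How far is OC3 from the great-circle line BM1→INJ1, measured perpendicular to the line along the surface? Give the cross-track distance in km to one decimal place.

δ₁₃ = central angle BM1→OC3 = 0.166665 rad  (haversine)
θ₁₃ = bearing BM1→OC3 = 342.202°,  θ₁₂ = bearing BM1→INJ1 = 283.278°
dₓₜ = R·arcsin(sin δ₁₃ · sin(θ₁₃ − θ₁₂)) = 6378·arcsin(0.16589·sin(58.924°)) = 909.304 km
|dₓₜ| = 909.304 km

909.3 km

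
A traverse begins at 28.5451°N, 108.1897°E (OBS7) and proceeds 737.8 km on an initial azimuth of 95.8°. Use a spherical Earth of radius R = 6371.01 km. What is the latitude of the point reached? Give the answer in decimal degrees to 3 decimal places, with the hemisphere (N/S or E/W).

27.671°N

δ = d/R = 737.8/6371.01 = 0.115806 rad
φ₂ = arcsin(sin φ₁ cos δ + cos φ₁ sin δ cos θ)
   = arcsin(0.47785·0.99330 + 0.87844·0.11555·-0.10106) = 27.67090°
λ₂ = λ₁ + atan2(sin θ sin δ cos φ₁, cos δ − sin φ₁ sin φ₂) = 115.64779°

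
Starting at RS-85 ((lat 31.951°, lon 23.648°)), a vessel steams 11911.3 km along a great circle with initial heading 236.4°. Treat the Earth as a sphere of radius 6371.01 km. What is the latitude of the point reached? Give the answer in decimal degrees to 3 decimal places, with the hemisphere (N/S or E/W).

δ = d/R = 11911.3/6371.01 = 1.869609 rad
φ₂ = arcsin(sin φ₁ cos δ + cos φ₁ sin δ cos θ)
   = arcsin(0.52919·-0.29439 + 0.84850·0.95569·-0.55339) = -37.19525°
λ₂ = λ₁ + atan2(sin θ sin δ cos φ₁, cos δ − sin φ₁ sin φ₂) = -64.18739°

37.195°S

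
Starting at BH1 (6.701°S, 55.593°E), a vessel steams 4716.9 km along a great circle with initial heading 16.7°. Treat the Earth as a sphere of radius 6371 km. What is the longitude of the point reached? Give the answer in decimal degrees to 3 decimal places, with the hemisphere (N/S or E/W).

δ = d/R = 4716.9/6371 = 0.740370 rad
φ₂ = arcsin(sin φ₁ cos δ + cos φ₁ sin δ cos θ)
   = arcsin(-0.11669·0.73822 + 0.99317·0.67456·0.95782) = 33.74895°
λ₂ = λ₁ + atan2(sin θ sin δ cos φ₁, cos δ − sin φ₁ sin φ₂) = 69.07438°

69.074°E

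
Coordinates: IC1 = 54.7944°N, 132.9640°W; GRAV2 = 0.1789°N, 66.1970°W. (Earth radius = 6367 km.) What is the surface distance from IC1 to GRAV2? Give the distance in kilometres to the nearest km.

8524 km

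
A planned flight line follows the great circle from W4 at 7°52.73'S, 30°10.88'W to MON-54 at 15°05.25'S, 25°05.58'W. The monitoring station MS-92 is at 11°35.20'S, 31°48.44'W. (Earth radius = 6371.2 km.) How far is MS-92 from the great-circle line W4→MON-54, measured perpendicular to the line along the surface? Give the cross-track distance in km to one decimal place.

378.5 km

W4: φ = -7.87883°, λ = -30.18133°
MON-54: φ = -15.08750°, λ = -25.09300°
MS-92: φ = -11.58667°, λ = -31.80733°
δ₁₃ = central angle W4→MS-92 = 0.070498 rad  (haversine)
θ₁₃ = bearing W4→MS-92 = 203.242°,  θ₁₂ = bearing W4→MON-54 = 145.800°
dₓₜ = R·arcsin(sin δ₁₃ · sin(θ₁₃ − θ₁₂)) = 6371.2·arcsin(0.07044·sin(57.443°)) = 378.482 km
|dₓₜ| = 378.482 km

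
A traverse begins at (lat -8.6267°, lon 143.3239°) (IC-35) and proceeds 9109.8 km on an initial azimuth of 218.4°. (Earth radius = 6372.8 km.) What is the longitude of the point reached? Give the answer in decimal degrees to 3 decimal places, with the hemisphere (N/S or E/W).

55.454°E

δ = d/R = 9109.8/6372.8 = 1.429482 rad
φ₂ = arcsin(sin φ₁ cos δ + cos φ₁ sin δ cos θ)
   = arcsin(-0.15000·0.14084 + 0.98869·0.99003·-0.78369) = -52.02038°
λ₂ = λ₁ + atan2(sin θ sin δ cos φ₁, cos δ − sin φ₁ sin φ₂) = 55.45394°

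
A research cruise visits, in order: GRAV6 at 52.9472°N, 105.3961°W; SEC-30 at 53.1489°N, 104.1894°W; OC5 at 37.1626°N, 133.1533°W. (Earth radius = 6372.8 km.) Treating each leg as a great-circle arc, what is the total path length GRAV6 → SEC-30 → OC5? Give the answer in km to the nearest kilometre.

2935 km

GRAV6→SEC-30: c = 0.013141 rad, d = 83.74 km
SEC-30→OC5: c = 0.447461 rad, d = 2851.58 km
Total = 83.74 + 2851.58 = 2935.32 km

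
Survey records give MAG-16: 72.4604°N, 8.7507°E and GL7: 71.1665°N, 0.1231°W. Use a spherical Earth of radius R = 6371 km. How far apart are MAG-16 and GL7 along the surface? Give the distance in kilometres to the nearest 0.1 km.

339.5 km

Δφ = -1.2939°,  Δλ = -8.8738°
a = sin²(Δφ/2) + cos φ₁ cos φ₂ sin²(Δλ/2) = 0.000710
c = 2·arcsin(√a) = 0.053288 rad = 3.0532°
d = R·c = 6371 × 0.053288 = 339.5 km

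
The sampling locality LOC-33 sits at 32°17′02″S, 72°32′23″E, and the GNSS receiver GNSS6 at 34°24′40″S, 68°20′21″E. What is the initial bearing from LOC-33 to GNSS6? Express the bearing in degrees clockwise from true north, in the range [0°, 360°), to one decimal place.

237.6°

LOC-33: φ = -32.28389°, λ = +72.53972°
GNSS6: φ = -34.41111°, λ = +68.33917°
Δλ = -4.2006°
y = sin Δλ · cos φ₂ = -0.060430
x = cos φ₁ sin φ₂ − sin φ₁ cos φ₂ cos Δλ = -0.038302
θ = atan2(y, x) = -122.3677° → 237.6323° (mod 360°)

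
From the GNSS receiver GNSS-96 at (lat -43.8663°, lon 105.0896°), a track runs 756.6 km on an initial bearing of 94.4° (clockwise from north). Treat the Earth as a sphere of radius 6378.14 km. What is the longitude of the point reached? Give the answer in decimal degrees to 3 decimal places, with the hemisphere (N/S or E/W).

114.531°E

δ = d/R = 756.6/6378.14 = 0.118624 rad
φ₂ = arcsin(sin φ₁ cos δ + cos φ₁ sin δ cos θ)
   = arcsin(-0.69298·0.99297 + 0.72096·0.11835·-0.07672) = -43.99964°
λ₂ = λ₁ + atan2(sin θ sin δ cos φ₁, cos δ − sin φ₁ sin φ₂) = 114.53074°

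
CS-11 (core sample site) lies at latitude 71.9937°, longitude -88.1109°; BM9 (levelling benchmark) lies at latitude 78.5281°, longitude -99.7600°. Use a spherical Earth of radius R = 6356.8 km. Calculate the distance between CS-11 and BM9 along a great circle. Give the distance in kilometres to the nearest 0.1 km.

Δφ = 6.5344°,  Δλ = -11.6491°
a = sin²(Δφ/2) + cos φ₁ cos φ₂ sin²(Δλ/2) = 0.003881
c = 2·arcsin(√a) = 0.124681 rad = 7.1437°
d = R·c = 6356.8 × 0.124681 = 792.6 km

792.6 km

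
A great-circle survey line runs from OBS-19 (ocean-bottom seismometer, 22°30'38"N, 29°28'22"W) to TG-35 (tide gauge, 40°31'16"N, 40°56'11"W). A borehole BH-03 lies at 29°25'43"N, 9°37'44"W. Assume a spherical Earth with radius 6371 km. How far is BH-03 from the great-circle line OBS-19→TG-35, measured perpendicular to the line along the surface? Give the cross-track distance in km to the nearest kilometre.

2124 km

OBS-19: φ = +22.51056°, λ = -29.47278°
TG-35: φ = +40.52111°, λ = -40.93639°
BH-03: φ = +29.42861°, λ = -9.62889°
δ₁₃ = central angle OBS-19→BH-03 = 0.333377 rad  (haversine)
θ₁₃ = bearing OBS-19→BH-03 = 64.622°,  θ₁₂ = bearing OBS-19→TG-35 = 334.377°
dₓₜ = R·arcsin(sin δ₁₃ · sin(θ₁₃ − θ₁₂)) = 6371·arcsin(0.32724·sin(-269.755°)) = 2123.926 km
|dₓₜ| = 2123.926 km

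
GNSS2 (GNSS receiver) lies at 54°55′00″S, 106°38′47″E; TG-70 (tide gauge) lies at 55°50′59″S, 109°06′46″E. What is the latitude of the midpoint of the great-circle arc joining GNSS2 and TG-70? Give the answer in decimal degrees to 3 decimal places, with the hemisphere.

GNSS2: φ = -54.91667°, λ = +106.64639°
TG-70: φ = -55.84972°, λ = +109.11278°
Bx = cos φ₂ cos Δλ = 0.560845,  By = cos φ₂ sin Δλ = 0.024157
φₘ = atan2(sin φ₁ + sin φ₂, √((cos φ₁ + Bx)² + By²)) = -55.38940°
λₘ = λ₁ + atan2(By, cos φ₁ + Bx) = 107.86503°

55.389°S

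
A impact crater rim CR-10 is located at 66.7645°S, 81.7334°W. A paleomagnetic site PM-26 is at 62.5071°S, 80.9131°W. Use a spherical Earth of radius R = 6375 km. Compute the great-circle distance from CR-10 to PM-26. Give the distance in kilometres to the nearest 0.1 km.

Δφ = 4.2574°,  Δλ = 0.8203°
a = sin²(Δφ/2) + cos φ₁ cos φ₂ sin²(Δλ/2) = 0.001389
c = 2·arcsin(√a) = 0.074557 rad = 4.2718°
d = R·c = 6375 × 0.074557 = 475.3 km

475.3 km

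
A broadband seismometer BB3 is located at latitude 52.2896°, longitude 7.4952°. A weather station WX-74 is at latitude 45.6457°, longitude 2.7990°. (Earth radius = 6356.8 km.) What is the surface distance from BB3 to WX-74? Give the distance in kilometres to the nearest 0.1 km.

Δφ = -6.6439°,  Δλ = -4.6962°
a = sin²(Δφ/2) + cos φ₁ cos φ₂ sin²(Δλ/2) = 0.004076
c = 2·arcsin(√a) = 0.127768 rad = 7.3205°
d = R·c = 6356.8 × 0.127768 = 812.2 km

812.2 km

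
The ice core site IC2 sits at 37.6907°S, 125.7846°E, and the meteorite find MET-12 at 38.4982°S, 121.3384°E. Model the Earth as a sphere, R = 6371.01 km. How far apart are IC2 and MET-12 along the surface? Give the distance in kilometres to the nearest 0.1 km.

399.3 km

Δφ = -0.8075°,  Δλ = -4.4462°
a = sin²(Δφ/2) + cos φ₁ cos φ₂ sin²(Δλ/2) = 0.000982
c = 2·arcsin(√a) = 0.062669 rad = 3.5907°
d = R·c = 6371.01 × 0.062669 = 399.3 km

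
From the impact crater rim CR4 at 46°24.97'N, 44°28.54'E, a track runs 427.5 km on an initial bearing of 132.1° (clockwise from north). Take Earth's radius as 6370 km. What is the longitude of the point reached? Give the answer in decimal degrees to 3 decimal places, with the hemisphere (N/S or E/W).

48.427°E

CR4: φ = +46.41617°, λ = +44.47567°
δ = d/R = 427.5/6370 = 0.067111 rad
φ₂ = arcsin(sin φ₁ cos δ + cos φ₁ sin δ cos θ)
   = arcsin(0.72437·0.99775 + 0.68942·0.06706·-0.67043) = 43.76800°
λ₂ = λ₁ + atan2(sin θ sin δ cos φ₁, cos δ − sin φ₁ sin φ₂) = 48.42662°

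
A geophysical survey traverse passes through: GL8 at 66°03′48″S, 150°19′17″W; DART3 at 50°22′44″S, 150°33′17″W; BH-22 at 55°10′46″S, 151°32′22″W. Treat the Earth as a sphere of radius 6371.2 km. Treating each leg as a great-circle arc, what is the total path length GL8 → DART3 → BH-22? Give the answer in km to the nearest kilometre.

2282 km

GL8: φ = -66.06333°, λ = -150.32139°
DART3: φ = -50.37889°, λ = -150.55472°
BH-22: φ = -55.17944°, λ = -151.53944°
GL8→DART3: c = 0.273753 rad, d = 1744.14 km
DART3→BH-22: c = 0.084426 rad, d = 537.89 km
Total = 1744.14 + 537.89 = 2282.03 km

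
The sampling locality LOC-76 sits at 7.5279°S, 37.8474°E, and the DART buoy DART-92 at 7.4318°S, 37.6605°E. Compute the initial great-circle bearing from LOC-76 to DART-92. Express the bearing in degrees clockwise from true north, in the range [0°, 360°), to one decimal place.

297.4°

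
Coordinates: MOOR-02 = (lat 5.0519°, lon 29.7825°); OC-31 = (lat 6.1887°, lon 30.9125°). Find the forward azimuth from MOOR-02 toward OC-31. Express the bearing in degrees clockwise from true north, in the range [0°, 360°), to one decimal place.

44.6°

Δλ = 1.1300°
y = sin Δλ · cos φ₂ = 0.019606
x = cos φ₁ sin φ₂ − sin φ₁ cos φ₂ cos Δλ = 0.019857
θ = atan2(y, x) = 44.6361° → 44.6361° (mod 360°)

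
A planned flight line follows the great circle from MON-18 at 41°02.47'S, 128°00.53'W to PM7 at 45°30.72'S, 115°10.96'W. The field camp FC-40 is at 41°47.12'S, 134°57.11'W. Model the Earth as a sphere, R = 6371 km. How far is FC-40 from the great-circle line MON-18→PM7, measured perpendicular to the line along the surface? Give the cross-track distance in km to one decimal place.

378.0 km

MON-18: φ = -41.04117°, λ = -128.00883°
PM7: φ = -45.51200°, λ = -115.18267°
FC-40: φ = -41.78533°, λ = -134.95183°
δ₁₃ = central angle MON-18→FC-40 = 0.091776 rad  (haversine)
θ₁₃ = bearing MON-18→FC-40 = 259.578°,  θ₁₂ = bearing MON-18→PM7 = 119.894°
dₓₜ = R·arcsin(sin δ₁₃ · sin(θ₁₃ − θ₁₂)) = 6371·arcsin(0.09165·sin(139.684°)) = 377.994 km
|dₓₜ| = 377.994 km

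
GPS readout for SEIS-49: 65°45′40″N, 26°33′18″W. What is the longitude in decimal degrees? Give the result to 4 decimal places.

26.5550°W

26° + 33′/60 + 18″/3600 = 26 + 0.55000 + 0.00500 = 26.5550°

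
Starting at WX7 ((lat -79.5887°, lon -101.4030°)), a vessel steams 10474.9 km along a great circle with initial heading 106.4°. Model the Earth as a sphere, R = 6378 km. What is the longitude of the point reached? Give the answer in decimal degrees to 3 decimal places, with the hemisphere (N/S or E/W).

δ = d/R = 10474.9/6378 = 1.642349 rad
φ₂ = arcsin(sin φ₁ cos δ + cos φ₁ sin δ cos θ)
   = arcsin(-0.98354·-0.07149 + 0.18071·0.99744·-0.28234) = 1.11287°
λ₂ = λ₁ + atan2(sin θ sin δ cos φ₁, cos δ − sin φ₁ sin φ₂) = 5.45235°

5.452°E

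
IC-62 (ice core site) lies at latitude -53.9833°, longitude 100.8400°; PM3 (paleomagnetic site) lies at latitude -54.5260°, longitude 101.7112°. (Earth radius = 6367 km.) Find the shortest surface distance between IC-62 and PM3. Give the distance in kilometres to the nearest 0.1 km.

Δφ = -0.5427°,  Δλ = 0.8712°
a = sin²(Δφ/2) + cos φ₁ cos φ₂ sin²(Δλ/2) = 0.000042
c = 2·arcsin(√a) = 0.012985 rad = 0.7440°
d = R·c = 6367 × 0.012985 = 82.7 km

82.7 km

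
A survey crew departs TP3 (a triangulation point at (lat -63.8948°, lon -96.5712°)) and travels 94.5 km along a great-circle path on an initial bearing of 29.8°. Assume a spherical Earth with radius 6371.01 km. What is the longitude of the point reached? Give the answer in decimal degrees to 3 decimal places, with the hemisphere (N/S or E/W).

95.636°W

δ = d/R = 94.5/6371.01 = 0.014833 rad
φ₂ = arcsin(sin φ₁ cos δ + cos φ₁ sin δ cos θ)
   = arcsin(-0.89799·0.99989 + 0.44002·0.01483·0.86777) = -63.15423°
λ₂ = λ₁ + atan2(sin θ sin δ cos φ₁, cos δ − sin φ₁ sin φ₂) = -95.63593°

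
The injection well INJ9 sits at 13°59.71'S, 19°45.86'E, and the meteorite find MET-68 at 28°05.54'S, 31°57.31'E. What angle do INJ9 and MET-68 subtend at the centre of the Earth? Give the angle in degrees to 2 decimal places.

18.09°

INJ9: φ = -13.99517°, λ = +19.76433°
MET-68: φ = -28.09233°, λ = +31.95517°
Δφ = -14.0972°,  Δλ = 12.1908°
a = sin²(Δφ/2) + cos φ₁ cos φ₂ sin²(Δλ/2) = 0.024710
c = 2·arcsin(√a) = 0.315695 rad = 18.0880°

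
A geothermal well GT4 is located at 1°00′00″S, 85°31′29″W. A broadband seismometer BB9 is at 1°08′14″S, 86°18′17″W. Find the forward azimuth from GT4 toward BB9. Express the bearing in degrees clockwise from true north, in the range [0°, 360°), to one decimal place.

260.0°

GT4: φ = -1.00000°, λ = -85.52472°
BB9: φ = -1.13722°, λ = -86.30472°
Δλ = -0.7800°
y = sin Δλ · cos φ₂ = -0.013610
x = cos φ₁ sin φ₂ − sin φ₁ cos φ₂ cos Δλ = -0.002397
θ = atan2(y, x) = -99.9865° → 260.0135° (mod 360°)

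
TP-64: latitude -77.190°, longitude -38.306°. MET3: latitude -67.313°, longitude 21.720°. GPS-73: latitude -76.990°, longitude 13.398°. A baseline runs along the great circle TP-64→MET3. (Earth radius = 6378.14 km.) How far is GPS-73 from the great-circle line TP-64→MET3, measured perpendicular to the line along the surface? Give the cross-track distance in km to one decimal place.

δ₁₃ = central angle TP-64→GPS-73 = 0.195179 rad  (haversine)
θ₁₃ = bearing TP-64→GPS-73 = 114.357°,  θ₁₂ = bearing TP-64→MET3 = 92.855°
dₓₜ = R·arcsin(sin δ₁₃ · sin(θ₁₃ − θ₁₂)) = 6378.14·arcsin(0.19394·sin(21.502°)) = 453.786 km
|dₓₜ| = 453.786 km

453.8 km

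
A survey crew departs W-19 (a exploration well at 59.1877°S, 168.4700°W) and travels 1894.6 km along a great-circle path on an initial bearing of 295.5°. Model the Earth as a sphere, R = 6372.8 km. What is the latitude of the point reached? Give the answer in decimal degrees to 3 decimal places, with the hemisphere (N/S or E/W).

49.163°S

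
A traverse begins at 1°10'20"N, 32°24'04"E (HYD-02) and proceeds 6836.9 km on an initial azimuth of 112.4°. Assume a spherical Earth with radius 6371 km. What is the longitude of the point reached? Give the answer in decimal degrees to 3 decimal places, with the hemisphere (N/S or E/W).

91.609°E

HYD-02: φ = +1.17222°, λ = +32.40111°
δ = d/R = 6836.9/6371 = 1.073128 rad
φ₂ = arcsin(sin φ₁ cos δ + cos φ₁ sin δ cos θ)
   = arcsin(0.02046·0.47738 + 0.99979·0.87870·-0.38107) = -18.96616°
λ₂ = λ₁ + atan2(sin θ sin δ cos φ₁, cos δ − sin φ₁ sin φ₂) = 91.60932°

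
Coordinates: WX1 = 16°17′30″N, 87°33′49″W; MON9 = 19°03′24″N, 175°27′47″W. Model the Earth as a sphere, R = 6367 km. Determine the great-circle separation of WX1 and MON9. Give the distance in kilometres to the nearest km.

WX1: φ = +16.29167°, λ = -87.56361°
MON9: φ = +19.05667°, λ = -175.46306°
Δφ = 2.7650°,  Δλ = -87.8994°
a = sin²(Δφ/2) + cos φ₁ cos φ₂ sin²(Δλ/2) = 0.437577
c = 2·arcsin(√a) = 1.445623 rad = 82.8281°
d = R·c = 6367 × 1.445623 = 9204.3 km

9204 km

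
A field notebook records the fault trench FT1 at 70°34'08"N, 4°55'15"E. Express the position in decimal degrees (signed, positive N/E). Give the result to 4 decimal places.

lat: 70.5689° N → +70.5689°
lon: 4.9208° E → +4.9208°

+70.5689°, +4.9208°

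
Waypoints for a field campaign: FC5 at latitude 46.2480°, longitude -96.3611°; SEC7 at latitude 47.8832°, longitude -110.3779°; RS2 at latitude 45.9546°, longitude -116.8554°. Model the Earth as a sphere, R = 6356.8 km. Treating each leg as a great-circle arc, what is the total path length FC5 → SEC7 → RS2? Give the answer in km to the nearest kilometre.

FC5→SEC7: c = 0.168820 rad, d = 1073.15 km
SEC7→RS2: c = 0.084202 rad, d = 535.26 km
Total = 1073.15 + 535.26 = 1608.41 km

1608 km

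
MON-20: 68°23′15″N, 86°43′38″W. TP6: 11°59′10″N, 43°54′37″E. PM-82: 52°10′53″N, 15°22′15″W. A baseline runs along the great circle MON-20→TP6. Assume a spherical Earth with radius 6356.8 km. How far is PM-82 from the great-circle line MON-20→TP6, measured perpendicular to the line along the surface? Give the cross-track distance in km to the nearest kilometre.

1991 km

MON-20: φ = +68.38750°, λ = -86.72722°
TP6: φ = +11.98611°, λ = +43.91028°
PM-82: φ = +52.18139°, λ = -15.37083°
δ₁₃ = central angle MON-20→PM-82 = 0.632390 rad  (haversine)
θ₁₃ = bearing MON-20→PM-82 = 79.400°,  θ₁₂ = bearing MON-20→TP6 = 47.983°
dₓₜ = R·arcsin(sin δ₁₃ · sin(θ₁₃ − θ₁₂)) = 6356.8·arcsin(0.59107·sin(31.417°)) = 1990.982 km
|dₓₜ| = 1990.982 km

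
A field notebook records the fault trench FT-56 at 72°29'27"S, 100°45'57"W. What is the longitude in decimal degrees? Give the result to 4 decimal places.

100° + 45′/60 + 57″/3600 = 100 + 0.75000 + 0.01583 = 100.7658°

100.7658°W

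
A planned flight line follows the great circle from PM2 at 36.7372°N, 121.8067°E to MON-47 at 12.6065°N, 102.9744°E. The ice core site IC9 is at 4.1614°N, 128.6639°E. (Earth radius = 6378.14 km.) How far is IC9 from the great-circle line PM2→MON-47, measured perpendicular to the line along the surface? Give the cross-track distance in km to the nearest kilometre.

2861 km

δ₁₃ = central angle PM2→IC9 = 0.579087 rad  (haversine)
θ₁₃ = bearing PM2→IC9 = 167.432°,  θ₁₂ = bearing PM2→MON-47 = 219.839°
dₓₜ = R·arcsin(sin δ₁₃ · sin(θ₁₃ − θ₁₂)) = 6378.14·arcsin(0.54726·sin(-52.407°)) = -2860.696 km
|dₓₜ| = 2860.696 km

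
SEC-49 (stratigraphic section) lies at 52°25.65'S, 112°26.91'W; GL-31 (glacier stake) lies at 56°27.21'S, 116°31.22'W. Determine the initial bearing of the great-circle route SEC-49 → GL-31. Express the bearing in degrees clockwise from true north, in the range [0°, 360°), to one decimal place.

208.8°

SEC-49: φ = -52.42750°, λ = -112.44850°
GL-31: φ = -56.45350°, λ = -116.52033°
Δλ = -4.0718°
y = sin Δλ · cos φ₂ = -0.039239
x = cos φ₁ sin φ₂ − sin φ₁ cos φ₂ cos Δλ = -0.071315
θ = atan2(y, x) = -151.1791° → 208.8209° (mod 360°)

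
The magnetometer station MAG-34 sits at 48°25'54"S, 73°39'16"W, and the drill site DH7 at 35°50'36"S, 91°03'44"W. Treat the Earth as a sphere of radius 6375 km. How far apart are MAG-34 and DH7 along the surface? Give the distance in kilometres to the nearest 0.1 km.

MAG-34: φ = -48.43167°, λ = -73.65444°
DH7: φ = -35.84333°, λ = -91.06222°
Δφ = 12.5883°,  Δλ = -17.4078°
a = sin²(Δφ/2) + cos φ₁ cos φ₂ sin²(Δλ/2) = 0.024336
c = 2·arcsin(√a) = 0.313282 rad = 17.9498°
d = R·c = 6375 × 0.313282 = 1997.2 km

1997.2 km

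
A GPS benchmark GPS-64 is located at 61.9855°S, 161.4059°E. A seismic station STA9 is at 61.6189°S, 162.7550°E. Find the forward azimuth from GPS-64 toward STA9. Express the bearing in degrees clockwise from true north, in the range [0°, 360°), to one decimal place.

60.7°

Δλ = 1.3491°
y = sin Δλ · cos φ₂ = 0.011191
x = cos φ₁ sin φ₂ − sin φ₁ cos φ₂ cos Δλ = 0.006282
θ = atan2(y, x) = 60.6932° → 60.6932° (mod 360°)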